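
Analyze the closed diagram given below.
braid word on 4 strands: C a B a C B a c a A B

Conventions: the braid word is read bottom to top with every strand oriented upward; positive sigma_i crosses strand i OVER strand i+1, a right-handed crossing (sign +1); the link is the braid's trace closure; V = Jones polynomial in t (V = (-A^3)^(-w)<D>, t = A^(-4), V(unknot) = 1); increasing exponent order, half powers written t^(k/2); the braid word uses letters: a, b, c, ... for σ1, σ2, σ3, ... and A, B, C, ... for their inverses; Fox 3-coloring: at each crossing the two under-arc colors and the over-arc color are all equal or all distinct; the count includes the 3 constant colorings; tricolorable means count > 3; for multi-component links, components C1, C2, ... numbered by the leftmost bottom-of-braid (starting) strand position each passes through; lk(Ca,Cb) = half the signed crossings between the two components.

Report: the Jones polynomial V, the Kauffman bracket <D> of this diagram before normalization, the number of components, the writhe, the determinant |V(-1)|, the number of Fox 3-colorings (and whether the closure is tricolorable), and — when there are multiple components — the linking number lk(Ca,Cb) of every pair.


V = t^-4 - 2t^-3 + 3t^-2 - 4t^-1 + 4 - 3t + 3t^2 - t^3
<D> = A^-15 - 3A^-11 + 3A^-7 - 4A^-3 + 4A - 3A^5 + 2A^9 - A^13 (w = -1)
1 component over 11 crossings, w = -1
9 Fox colorings among 3^11, |V(-1)| = 21: tricolorable
why: w = -1 (over 11 crossings) is diagram-only; (-A^3)^(1) removes it from V


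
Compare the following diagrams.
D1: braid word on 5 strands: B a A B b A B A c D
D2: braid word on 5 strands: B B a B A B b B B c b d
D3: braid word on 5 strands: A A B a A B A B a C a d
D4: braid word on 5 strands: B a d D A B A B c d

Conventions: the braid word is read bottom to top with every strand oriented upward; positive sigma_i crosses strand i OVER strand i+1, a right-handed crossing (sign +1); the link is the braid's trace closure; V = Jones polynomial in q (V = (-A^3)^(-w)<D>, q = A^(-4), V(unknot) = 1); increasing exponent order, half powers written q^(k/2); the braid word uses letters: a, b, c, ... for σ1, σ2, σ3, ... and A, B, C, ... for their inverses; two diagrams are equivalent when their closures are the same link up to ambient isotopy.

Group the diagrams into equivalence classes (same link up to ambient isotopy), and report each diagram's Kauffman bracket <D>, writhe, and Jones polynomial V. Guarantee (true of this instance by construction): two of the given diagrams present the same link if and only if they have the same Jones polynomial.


equivalence classes: {D1, D2, D3, D4}
D1 (bracket A^-8 + 1 - A^4; 10 crossings at w = -4): V = -q^-4 + q^-3 + q^-1
D2 (bracket A^-2 + A^6 - A^10; 12 crossings at w = -2): V = -q^-4 + q^-3 + q^-1
V(D3) = -q^-4 + q^-3 + q^-1  (w -4, c 12, <D> = A^-8 + 1 - A^4)
D4 (bracket A^-2 + A^6 - A^10; 10 crossings at w = -2): V = -q^-4 + q^-3 + q^-1
observation: all 4 diagrams share one V(q), hence one class


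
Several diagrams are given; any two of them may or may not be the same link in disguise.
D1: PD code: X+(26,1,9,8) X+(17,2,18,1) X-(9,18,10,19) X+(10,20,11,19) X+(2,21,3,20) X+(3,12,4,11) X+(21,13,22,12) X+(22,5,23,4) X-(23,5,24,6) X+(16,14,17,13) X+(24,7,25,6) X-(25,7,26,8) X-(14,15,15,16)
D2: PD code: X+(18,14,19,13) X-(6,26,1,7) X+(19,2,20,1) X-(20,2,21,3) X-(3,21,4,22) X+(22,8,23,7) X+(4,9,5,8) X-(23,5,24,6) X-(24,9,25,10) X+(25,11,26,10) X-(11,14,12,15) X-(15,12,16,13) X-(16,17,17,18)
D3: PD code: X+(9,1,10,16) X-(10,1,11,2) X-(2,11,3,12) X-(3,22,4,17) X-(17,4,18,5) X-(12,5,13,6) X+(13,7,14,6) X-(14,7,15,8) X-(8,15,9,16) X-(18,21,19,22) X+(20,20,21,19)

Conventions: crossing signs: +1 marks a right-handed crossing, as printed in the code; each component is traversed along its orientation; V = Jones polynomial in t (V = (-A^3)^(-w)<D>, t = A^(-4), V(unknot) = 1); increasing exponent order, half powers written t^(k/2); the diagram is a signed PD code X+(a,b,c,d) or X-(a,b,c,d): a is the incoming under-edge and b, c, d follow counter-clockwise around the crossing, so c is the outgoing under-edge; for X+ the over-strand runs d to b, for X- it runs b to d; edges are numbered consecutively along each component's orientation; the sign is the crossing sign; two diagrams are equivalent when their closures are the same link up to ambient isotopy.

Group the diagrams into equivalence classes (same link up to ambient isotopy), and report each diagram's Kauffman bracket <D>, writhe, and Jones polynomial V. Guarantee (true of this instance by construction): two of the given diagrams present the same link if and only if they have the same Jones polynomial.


grouping into links: {D1} | {D2} | {D3}
V(D1) = -t^(3/2) - t^(7/2) + t^(9/2) - t^(11/2)  (w +5, c 13, <D> = A^-7 - A^-3 + A + A^9)
D2 (bracket A^-7 + A; 13 crossings at w = -3): V = -t^(-5/2) - t^(-1/2)
D3 (bracket A^-9 + 2A^-1 - A^3 + A^7 - A^11; 11 crossings at w = -5): V = t^(-13/2) - t^(-11/2) + t^(-9/2) - 2t^(-7/2) - t^(-3/2)
why: V(t) takes 3 values over 3 diagrams, fixing the grouping


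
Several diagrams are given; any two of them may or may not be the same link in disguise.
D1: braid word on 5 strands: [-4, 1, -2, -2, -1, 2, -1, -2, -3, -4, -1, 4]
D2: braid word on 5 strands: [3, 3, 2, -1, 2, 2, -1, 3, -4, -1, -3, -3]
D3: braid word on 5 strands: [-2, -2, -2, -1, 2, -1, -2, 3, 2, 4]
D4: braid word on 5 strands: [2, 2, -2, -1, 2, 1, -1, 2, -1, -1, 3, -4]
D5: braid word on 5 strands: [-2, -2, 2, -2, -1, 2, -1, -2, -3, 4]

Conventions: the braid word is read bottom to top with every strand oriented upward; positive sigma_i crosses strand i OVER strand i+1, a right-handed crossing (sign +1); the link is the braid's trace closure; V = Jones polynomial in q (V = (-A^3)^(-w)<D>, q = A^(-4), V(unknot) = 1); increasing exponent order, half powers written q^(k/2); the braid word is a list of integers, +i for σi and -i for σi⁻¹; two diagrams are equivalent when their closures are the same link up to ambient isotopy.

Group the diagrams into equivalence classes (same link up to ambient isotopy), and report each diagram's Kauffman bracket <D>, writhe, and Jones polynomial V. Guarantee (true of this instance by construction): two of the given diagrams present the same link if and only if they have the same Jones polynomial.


grouping into links: {D1, D3, D5} | {D2, D4}
V(D1) = -q^-6 + q^-5 - q^-4 + 2q^-3 - q^-2 + q^-1  (w -6, c 12, <D> = A^-14 - A^-10 + 2A^-6 - A^-2 + A^2 - A^6)
V(D2) = -q^-3 + 2q^-2 - 2q^-1 + 3 - 2q + 2q^2 - q^3  [12 crossings, <D> = -A^-12 + 2A^-8 - 2A^-4 + 3 - 2A^4 + 2A^8 - A^12, w = 0]
V(D3) = -q^-6 + q^-5 - q^-4 + 2q^-3 - q^-2 + q^-1  [10 crossings, <D> = A^-2 - A^2 + 2A^6 - A^10 + A^14 - A^18, w = -2]
D4 (bracket -A^-12 + 2A^-8 - 2A^-4 + 3 - 2A^4 + 2A^8 - A^12; 12 crossings at w = 0): V = -q^-3 + 2q^-2 - 2q^-1 + 3 - 2q + 2q^2 - q^3
V(D5) = -q^-6 + q^-5 - q^-4 + 2q^-3 - q^-2 + q^-1  [10 crossings, <D> = A^-8 - A^-4 + 2 - A^4 + A^8 - A^12, w = -4]
key observation: 2 values of V(q) split the 5 diagrams


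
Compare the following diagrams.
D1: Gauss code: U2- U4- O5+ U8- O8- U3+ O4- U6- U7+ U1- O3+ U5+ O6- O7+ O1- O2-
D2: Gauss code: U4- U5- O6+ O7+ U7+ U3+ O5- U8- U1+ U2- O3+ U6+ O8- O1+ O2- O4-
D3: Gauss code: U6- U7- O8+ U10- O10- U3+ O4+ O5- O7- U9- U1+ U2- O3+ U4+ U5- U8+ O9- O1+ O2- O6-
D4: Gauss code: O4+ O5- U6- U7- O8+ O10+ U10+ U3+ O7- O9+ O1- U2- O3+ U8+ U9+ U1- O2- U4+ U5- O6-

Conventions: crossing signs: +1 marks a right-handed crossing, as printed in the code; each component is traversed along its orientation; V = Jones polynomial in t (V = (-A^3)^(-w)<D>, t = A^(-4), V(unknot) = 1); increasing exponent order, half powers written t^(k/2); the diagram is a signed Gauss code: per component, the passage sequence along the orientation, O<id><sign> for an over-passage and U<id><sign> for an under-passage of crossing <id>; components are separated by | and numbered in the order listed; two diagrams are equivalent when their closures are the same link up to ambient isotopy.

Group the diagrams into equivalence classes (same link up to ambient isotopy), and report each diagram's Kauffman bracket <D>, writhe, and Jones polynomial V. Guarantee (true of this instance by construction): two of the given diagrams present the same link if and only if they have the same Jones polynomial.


grouping into links: {D1, D2, D3, D4}
V(D1) = t^-2 - t^-1 + 1 - t + t^2  (w -2, c 8, <D> = A^-14 - A^-10 + A^-6 - A^-2 + A^2)
D2 (bracket A^-8 - A^-4 + 1 - A^4 + A^8; 8 crossings at w = 0): V = t^-2 - t^-1 + 1 - t + t^2
V(D3) = t^-2 - t^-1 + 1 - t + t^2  (w -2, c 10, <D> = A^-14 - A^-10 + A^-6 - A^-2 + A^2)
V(D4) = t^-2 - t^-1 + 1 - t + t^2  [10 crossings, <D> = A^-8 - A^-4 + 1 - A^4 + A^8, w = 0]
why: all 4 diagrams share one V(t), hence one class


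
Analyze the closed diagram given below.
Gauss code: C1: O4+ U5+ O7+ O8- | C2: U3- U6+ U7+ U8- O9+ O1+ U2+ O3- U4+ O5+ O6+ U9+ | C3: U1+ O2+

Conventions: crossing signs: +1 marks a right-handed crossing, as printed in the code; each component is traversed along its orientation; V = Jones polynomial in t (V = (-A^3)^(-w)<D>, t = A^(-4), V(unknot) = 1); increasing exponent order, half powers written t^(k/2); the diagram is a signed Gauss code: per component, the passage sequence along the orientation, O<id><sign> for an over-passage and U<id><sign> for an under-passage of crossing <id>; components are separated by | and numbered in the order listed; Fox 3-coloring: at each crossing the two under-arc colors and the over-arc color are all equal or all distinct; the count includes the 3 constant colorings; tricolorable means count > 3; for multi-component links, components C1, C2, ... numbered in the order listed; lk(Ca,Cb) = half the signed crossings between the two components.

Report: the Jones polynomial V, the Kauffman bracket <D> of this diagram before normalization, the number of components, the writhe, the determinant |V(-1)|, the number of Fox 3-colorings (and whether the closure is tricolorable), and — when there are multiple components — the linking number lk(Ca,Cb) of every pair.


V = t + 2t^3 + t^5
<D> = -A^-5 - 2A^3 - A^11 (w = +5)
3 components over 9 crossings, w = +5
lk(C1,C2): +1
lk(C1,C3) = 0
linking number lk(C2,C3) = +1
3 Fox colorings among 3^9, |V(-1)| = 4: not tricolorable
why: w = +5 (over 9 crossings) is diagram-only; (-A^3)^(-5) removes it from V


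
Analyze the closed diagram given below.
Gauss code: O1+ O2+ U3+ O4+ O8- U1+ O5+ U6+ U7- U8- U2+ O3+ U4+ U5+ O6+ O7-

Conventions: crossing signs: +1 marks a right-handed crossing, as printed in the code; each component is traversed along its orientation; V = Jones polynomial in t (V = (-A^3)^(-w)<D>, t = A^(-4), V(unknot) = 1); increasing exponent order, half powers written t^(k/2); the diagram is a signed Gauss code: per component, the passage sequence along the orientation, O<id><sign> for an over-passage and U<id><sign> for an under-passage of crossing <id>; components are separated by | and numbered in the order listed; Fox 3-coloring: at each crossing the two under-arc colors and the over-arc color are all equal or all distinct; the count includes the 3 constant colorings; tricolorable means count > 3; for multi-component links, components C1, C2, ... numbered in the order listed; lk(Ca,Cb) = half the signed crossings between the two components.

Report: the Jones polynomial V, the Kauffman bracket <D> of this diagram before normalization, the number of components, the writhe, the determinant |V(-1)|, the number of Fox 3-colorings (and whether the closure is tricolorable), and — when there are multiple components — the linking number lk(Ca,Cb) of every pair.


V = t - t^2 + 2t^3 - t^4 + t^5 - t^6
<D> = -A^-12 + A^-8 - A^-4 + 2 - A^4 + A^8 (w = +4)
1 component over 8 crossings, w = +4
3 Fox colorings among 3^8, |V(-1)| = 7: not tricolorable
why: |V(-1)| = 7: so not tricolorable, since 3 does not divide 7


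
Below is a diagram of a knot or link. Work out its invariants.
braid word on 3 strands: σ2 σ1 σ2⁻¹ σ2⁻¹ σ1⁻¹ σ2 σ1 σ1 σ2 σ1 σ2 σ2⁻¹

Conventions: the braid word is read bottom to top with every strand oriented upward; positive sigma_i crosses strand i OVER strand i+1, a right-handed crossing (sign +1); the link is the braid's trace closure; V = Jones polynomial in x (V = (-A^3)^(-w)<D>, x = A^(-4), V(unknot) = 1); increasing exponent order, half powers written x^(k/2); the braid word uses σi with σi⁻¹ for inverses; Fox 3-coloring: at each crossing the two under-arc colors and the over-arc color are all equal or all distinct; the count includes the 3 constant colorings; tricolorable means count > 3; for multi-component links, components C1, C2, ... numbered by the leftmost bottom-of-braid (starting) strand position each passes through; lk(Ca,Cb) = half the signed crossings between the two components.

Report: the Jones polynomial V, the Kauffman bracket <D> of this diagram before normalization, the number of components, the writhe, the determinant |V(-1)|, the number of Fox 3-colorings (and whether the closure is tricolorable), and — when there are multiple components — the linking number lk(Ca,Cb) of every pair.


V = x - x^2 + 2x^3 - x^4 + x^5 - x^6
<D> = -A^-12 + A^-8 - A^-4 + 2 - A^4 + A^8 (w = +4)
1 component over 12 crossings, w = +4
3 Fox colorings among 3^12, |V(-1)| = 7: not tricolorable
why: inverse pairs cancel, leaving σ2 σ1 σ2⁻¹ σ2⁻¹ σ1⁻¹ σ2 σ1 σ1 σ2 σ1


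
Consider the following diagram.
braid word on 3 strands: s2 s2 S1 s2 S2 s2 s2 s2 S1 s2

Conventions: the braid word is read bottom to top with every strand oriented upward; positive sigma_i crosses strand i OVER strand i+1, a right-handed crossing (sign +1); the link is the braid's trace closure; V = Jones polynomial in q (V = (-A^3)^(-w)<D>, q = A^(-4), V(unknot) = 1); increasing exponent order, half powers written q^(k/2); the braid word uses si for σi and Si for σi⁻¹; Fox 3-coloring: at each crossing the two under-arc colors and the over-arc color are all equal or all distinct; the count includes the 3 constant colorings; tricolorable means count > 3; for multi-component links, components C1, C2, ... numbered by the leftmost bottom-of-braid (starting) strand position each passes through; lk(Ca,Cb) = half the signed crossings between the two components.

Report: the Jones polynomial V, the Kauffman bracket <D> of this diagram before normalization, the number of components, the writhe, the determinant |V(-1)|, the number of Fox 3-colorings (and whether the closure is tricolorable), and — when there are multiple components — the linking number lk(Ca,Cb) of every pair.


Jones polynomial: V(q) = 1 - q + 3q^2 - 3q^3 + 3q^4 - 4q^5 + 3q^6 - 2q^7 + q^8
<D> = A^-20 - 2A^-16 + 3A^-12 - 4A^-8 + 3A^-4 - 3 + 3A^4 - A^8 + A^12; writhe +4
components 1, writhe +4 (10 crossings)
3-colorings: 9 of 3^10, det 21 — tricolorable
note: w = +4 (over 10 crossings) is diagram-only; (-A^3)^(-4) removes it from V


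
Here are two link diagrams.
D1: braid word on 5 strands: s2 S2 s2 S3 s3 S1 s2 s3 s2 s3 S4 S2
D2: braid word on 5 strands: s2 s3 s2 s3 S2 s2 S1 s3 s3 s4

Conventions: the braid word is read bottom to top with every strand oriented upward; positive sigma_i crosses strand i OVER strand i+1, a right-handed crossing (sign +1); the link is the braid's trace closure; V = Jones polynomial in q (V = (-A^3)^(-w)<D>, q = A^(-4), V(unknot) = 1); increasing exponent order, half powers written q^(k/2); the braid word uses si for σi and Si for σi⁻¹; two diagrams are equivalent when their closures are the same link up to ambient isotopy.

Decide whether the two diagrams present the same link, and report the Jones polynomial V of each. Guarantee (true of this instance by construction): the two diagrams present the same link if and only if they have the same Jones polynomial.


equivalent: no
V(D1) = q + q^3 - q^4  (w +2, c 12, <D> = -A^-10 + A^-6 + A^2)
D2 (bracket -A^-10 + A^-6 - A^-2 + A^2 + A^10; 10 crossings at w = +6): V = q^2 + q^4 - q^5 + q^6 - q^7
why: 2 classes among 2 diagrams; unequal V(q) rules out equality


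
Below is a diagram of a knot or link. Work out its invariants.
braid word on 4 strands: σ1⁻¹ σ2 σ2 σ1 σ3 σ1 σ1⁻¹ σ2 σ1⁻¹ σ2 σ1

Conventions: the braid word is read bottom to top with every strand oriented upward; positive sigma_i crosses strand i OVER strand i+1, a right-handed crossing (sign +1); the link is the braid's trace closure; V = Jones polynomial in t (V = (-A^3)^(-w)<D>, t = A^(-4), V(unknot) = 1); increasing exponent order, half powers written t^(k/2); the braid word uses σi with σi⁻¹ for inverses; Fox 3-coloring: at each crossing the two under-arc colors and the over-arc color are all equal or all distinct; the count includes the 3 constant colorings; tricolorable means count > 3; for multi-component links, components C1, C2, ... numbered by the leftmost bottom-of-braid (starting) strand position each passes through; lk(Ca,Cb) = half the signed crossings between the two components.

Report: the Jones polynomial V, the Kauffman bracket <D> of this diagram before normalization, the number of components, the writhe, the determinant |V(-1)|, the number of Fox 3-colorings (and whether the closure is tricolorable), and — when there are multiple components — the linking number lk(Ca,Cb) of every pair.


V = t + t^3 - t^4
<D> = A^-1 - A^3 - A^11 (w = +5)
1 component over 11 crossings, w = +5
9 Fox colorings among 3^11, |V(-1)| = 3: tricolorable
why: the span of V is 3, forcing >= 3 crossings in any diagram


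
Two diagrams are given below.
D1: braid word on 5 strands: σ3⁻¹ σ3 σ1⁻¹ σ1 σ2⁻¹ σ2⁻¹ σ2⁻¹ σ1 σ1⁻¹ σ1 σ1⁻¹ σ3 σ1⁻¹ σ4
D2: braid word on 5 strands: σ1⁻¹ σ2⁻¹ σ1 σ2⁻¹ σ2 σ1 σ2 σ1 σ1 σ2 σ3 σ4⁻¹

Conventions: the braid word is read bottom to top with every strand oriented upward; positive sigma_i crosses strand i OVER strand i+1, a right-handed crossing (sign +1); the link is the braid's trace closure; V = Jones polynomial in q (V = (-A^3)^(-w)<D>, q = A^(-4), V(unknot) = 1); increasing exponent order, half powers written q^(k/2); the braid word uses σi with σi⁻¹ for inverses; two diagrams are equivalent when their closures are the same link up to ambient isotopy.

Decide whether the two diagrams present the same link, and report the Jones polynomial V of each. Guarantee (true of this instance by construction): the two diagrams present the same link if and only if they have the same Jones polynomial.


same link: no
V(D1) = -q^-4 + q^-3 + q^-1  [14 crossings, <D> = A^-2 + A^6 - A^10, w = -2]
V(D2) = q + q^3 - q^4  (w +4, c 12, <D> = -A^-4 + 1 + A^8)
note: V(q) takes 2 values over 2 diagrams, fixing the grouping


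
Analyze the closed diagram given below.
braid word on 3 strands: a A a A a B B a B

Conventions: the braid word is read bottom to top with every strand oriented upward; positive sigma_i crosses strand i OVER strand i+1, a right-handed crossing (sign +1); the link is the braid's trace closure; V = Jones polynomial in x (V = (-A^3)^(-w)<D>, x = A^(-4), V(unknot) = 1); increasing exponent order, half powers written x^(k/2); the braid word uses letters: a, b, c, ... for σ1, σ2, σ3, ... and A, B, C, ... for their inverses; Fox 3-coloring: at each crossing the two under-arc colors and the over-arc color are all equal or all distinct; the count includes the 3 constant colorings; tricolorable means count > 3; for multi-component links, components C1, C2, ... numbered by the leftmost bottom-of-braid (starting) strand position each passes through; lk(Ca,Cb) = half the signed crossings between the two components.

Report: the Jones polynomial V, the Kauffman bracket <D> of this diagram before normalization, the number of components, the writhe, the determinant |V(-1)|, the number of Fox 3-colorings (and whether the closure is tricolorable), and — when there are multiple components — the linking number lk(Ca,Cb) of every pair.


V(x) = x^(-7/2) - 2x^(-5/2) + x^(-3/2) - 2x^(-1/2) + x^(1/2) - x^(3/2)
bracket: A^-9 - A^-5 + 2A^-1 - A^3 + 2A^7 - A^11, w = -1
2 components, writhe -1, over 9 crossings
lk(C1,C2) = 0
det 8, colorings 3 of 3^9 — not tricolorable
observation: all 2 components of this link are unlinked algebraically


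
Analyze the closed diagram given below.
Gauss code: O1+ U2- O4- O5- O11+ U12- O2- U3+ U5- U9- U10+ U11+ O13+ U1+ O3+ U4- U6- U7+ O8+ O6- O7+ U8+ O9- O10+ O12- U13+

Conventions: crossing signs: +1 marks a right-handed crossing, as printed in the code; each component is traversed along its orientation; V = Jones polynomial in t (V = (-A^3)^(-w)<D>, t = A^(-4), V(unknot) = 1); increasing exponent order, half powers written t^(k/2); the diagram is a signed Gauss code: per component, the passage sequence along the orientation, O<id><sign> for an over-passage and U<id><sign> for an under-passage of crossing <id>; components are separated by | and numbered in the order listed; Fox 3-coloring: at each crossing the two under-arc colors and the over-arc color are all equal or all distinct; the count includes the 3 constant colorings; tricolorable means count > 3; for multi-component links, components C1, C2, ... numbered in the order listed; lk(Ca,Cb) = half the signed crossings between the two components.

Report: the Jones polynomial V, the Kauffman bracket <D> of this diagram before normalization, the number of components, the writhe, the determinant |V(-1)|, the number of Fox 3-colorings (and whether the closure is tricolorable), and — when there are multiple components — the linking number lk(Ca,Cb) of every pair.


Jones polynomial: V(t) = -t^-3 + 2t^-2 - 2t^-1 + 3 - 2t + 2t^2 - t^3
<D> = A^-9 - 2A^-5 + 2A^-1 - 3A^3 + 2A^7 - 2A^11 + A^15; writhe +1
components 1, writhe +1 (13 crossings)
3-colorings: 3 of 3^13, det 13 — not tricolorable
note: palindromic: swapping t for 1/t fixes V


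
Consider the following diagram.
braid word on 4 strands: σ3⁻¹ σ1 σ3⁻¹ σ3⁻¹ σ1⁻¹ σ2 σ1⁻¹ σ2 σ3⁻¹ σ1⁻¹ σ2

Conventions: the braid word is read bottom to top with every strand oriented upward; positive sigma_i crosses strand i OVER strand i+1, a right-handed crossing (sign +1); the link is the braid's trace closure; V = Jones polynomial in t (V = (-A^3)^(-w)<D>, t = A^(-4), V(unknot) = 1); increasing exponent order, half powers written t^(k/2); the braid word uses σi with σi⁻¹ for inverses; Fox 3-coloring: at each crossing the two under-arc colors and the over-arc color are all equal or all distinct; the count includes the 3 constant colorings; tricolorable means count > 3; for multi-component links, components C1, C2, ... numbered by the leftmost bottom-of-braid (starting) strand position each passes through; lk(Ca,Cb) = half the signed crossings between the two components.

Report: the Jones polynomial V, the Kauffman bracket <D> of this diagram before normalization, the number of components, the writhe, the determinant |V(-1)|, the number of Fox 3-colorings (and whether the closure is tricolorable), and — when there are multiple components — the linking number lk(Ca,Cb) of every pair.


V(t) = t^-7 - 3t^-6 + 5t^-5 - 7t^-4 + 8t^-3 - 8t^-2 + 7t^-1 - 4 + 3t - t^2
bracket: A^-17 - 3A^-13 + 4A^-9 - 7A^-5 + 8A^-1 - 8A^3 + 7A^7 - 5A^11 + 3A^15 - A^19, w = -3
1 component, writhe -3, over 11 crossings
det 47, colorings 3 of 3^11 — not tricolorable
observation: det 47 = |V(-1)|; not divisible by 3, so not tricolorable


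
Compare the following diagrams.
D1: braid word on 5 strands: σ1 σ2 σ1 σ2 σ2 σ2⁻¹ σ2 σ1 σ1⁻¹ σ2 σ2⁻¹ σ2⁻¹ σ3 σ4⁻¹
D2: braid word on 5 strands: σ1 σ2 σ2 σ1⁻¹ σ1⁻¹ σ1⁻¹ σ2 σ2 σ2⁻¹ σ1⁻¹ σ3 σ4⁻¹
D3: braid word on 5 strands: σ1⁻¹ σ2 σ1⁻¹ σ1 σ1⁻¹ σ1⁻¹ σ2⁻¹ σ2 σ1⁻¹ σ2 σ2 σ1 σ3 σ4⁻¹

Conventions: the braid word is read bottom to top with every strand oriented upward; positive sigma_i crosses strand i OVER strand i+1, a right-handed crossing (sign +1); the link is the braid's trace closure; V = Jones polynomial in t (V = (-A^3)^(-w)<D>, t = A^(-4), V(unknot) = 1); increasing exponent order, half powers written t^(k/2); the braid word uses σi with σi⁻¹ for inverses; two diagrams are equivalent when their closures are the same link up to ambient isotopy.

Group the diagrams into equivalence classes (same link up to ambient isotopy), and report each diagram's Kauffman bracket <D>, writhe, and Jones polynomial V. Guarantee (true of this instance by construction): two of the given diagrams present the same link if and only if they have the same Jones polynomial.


equivalence classes: {D1} | {D2, D3}
D1 (bracket -A^-4 + 1 + A^8; 14 crossings at w = +4): V = t + t^3 - t^4
V(D2) = -t^-3 + t^-2 - t^-1 + 3 - t + t^2 - t^3  (w 0, c 12, <D> = -A^-12 + A^-8 - A^-4 + 3 - A^4 + A^8 - A^12)
V(D3) = -t^-3 + t^-2 - t^-1 + 3 - t + t^2 - t^3  (w 0, c 14, <D> = -A^-12 + A^-8 - A^-4 + 3 - A^4 + A^8 - A^12)
observation: 2 classes among 3 diagrams; unequal V(t) rules out equality


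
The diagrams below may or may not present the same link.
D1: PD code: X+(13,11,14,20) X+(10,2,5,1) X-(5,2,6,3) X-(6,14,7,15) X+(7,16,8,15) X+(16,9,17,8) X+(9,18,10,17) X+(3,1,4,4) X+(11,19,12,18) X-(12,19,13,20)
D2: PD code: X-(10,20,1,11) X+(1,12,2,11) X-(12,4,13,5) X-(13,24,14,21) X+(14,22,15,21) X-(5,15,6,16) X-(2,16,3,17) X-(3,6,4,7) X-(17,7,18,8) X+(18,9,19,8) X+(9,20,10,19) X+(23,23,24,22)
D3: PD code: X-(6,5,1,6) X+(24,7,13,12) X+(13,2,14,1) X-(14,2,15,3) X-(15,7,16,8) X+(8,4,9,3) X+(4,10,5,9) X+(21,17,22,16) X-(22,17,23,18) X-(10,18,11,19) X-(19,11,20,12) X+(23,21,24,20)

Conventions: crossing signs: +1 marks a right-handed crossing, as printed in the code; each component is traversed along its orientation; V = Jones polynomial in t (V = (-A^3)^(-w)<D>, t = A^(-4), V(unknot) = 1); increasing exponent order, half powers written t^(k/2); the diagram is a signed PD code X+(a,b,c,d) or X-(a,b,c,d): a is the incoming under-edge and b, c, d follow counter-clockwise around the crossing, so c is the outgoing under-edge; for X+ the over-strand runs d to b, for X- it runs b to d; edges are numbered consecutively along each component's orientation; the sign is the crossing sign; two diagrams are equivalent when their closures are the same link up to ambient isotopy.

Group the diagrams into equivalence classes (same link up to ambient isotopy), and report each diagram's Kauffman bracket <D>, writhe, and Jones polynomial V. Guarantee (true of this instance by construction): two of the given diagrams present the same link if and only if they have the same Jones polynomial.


classes: {D1} | {D2} | {D3}
V(D1) = 1 + t + t^2 + t^3  [10 crossings, <D> = 1 + A^4 + A^8 + A^12, w = +4]
D2 (bracket A^-6 + A^-2 + A^2 + A^6; 12 crossings at w = -2): V = t^-3 + t^-2 + t^-1 + 1
D3 (bracket A^-8 + 2 + A^8; 12 crossings at w = 0): V = t^-2 + 2 + t^2
note: 3 values of V(t) split the 3 diagrams


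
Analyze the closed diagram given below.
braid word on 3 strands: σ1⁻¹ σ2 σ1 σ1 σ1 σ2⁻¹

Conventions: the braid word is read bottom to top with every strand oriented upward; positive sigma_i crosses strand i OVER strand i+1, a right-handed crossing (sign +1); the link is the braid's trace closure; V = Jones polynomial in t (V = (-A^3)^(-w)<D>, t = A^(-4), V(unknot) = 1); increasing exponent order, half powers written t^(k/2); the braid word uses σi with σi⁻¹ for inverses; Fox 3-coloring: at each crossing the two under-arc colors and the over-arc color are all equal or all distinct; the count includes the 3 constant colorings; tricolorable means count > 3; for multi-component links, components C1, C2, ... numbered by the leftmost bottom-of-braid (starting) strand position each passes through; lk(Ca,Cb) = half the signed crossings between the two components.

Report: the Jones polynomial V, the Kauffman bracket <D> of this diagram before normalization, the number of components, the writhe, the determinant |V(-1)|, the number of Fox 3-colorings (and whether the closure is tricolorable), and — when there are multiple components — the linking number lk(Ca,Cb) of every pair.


V = t + t^3 - t^4
<D> = -A^-10 + A^-6 + A^2 (w = +2)
1 component over 6 crossings, w = +2
9 Fox colorings among 3^6, |V(-1)| = 3: tricolorable
why: V spans 3 powers of t: at least 3 crossings in any diagram


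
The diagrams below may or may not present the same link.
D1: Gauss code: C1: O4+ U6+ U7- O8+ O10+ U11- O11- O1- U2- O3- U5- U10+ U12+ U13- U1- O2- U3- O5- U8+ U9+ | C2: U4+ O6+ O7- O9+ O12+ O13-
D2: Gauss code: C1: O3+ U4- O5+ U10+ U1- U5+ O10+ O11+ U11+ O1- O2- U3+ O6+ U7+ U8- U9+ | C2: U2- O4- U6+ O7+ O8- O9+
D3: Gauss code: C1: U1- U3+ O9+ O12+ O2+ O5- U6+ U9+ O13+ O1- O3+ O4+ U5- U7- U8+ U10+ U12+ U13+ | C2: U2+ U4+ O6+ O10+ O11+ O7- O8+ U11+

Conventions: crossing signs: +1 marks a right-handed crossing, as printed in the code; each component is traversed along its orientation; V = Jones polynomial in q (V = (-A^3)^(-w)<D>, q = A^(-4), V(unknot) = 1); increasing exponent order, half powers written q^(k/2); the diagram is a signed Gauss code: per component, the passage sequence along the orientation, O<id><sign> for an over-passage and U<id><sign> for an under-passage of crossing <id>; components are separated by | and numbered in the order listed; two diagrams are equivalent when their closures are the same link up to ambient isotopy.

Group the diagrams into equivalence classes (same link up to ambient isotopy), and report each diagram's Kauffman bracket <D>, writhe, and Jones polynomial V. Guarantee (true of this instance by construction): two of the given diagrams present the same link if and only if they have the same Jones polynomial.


equivalence classes: {D1} | {D2} | {D3}
D1 (bracket A^-9 + 2A^-1 - A^3 + A^7 - A^11; 13 crossings at w = -1): V = q^(-7/2) - q^(-5/2) + q^(-3/2) - 2q^(-1/2) - q^(3/2)
V(D2) = -q^(-3/2) + q^(-1/2) - 2q^(1/2) + q^(3/2) - 2q^(5/2) + q^(7/2)  [11 crossings, <D> = -A^-5 + 2A^-1 - A^3 + 2A^7 - A^11 + A^15, w = +3]
V(D3) = -q^(3/2) - q^(7/2) + q^(9/2) - q^(11/2)  [13 crossings, <D> = A^-1 - A^3 + A^7 + A^15, w = +7]
key observation: V(q) takes 3 values over 3 diagrams, fixing the grouping


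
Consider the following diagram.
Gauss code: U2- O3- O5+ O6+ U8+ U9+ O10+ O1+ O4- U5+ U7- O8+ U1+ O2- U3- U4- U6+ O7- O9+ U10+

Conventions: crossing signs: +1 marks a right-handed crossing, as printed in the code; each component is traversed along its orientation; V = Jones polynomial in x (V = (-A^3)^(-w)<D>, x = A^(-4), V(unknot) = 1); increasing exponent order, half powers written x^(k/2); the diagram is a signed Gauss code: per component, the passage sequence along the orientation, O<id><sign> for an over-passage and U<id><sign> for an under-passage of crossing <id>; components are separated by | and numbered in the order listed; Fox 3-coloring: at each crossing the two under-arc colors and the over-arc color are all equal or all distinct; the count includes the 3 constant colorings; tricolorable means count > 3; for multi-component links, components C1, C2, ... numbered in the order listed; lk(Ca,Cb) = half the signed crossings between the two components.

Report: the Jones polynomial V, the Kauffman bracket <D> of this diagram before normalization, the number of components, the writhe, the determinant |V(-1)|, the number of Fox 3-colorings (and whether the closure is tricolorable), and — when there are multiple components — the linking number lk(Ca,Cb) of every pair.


V(x) = -x^-1 + 2 - x + 2x^2 - x^3 + x^4 - x^5
bracket: -A^-14 + A^-10 - A^-6 + 2A^-2 - A^2 + 2A^6 - A^10, w = +2
1 component, writhe +2, over 10 crossings
det 9, colorings 9 of 3^10 — tricolorable
observation: V spans 6 powers of x: at least 6 crossings in any diagram


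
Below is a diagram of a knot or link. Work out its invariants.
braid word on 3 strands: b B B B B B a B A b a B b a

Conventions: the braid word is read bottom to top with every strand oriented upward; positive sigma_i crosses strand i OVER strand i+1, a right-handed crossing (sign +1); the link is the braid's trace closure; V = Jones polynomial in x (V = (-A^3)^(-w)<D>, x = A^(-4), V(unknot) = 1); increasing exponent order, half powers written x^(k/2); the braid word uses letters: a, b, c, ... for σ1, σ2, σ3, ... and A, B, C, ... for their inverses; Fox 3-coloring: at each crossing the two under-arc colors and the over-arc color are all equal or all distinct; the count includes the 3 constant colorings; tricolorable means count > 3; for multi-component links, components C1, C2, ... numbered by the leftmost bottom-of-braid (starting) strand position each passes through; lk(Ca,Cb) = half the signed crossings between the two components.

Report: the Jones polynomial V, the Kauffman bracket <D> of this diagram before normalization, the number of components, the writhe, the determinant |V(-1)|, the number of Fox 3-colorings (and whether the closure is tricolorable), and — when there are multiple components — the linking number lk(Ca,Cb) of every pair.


V(x) = -x^-6 + 2x^-5 - 3x^-4 + 4x^-3 - 4x^-2 + 4x^-1 - 2 + 2x - x^2
bracket: -A^-14 + 2A^-10 - 2A^-6 + 4A^-2 - 4A^2 + 4A^6 - 3A^10 + 2A^14 - A^18, w = -2
1 component, writhe -2, over 14 crossings
det 23, colorings 3 of 3^14 — not tricolorable
observation: the word shrinks to σ2⁻¹ σ2⁻¹ σ2⁻¹ σ2⁻¹ σ1 σ2⁻¹ σ1⁻¹ σ2 σ1 σ1 after cancelling


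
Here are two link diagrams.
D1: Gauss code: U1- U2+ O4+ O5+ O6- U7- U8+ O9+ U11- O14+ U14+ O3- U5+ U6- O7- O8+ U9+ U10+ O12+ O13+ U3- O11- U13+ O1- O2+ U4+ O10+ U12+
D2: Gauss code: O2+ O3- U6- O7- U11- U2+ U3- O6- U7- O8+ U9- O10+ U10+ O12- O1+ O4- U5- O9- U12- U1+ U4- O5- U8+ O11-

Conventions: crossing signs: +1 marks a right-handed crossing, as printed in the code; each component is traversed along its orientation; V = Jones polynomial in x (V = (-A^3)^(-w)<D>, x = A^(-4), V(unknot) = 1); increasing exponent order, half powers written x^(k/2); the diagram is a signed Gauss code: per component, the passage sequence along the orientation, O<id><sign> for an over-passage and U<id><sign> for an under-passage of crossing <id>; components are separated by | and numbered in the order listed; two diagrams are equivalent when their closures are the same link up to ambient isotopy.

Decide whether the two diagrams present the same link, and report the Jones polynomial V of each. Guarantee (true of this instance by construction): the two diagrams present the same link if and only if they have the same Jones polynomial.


equivalent: no
D1 (bracket A^-8 - 2A^-4 + 2 - 2A^4 + 2A^8 - A^12 + A^16; 14 crossings at w = +4): V = x^-1 - 1 + 2x - 2x^2 + 2x^3 - 2x^4 + x^5
V(D2) = x^-8 - 2x^-7 + x^-6 - 2x^-5 + 2x^-4 + x^-2  [12 crossings, <D> = A^-4 + 2A^4 - 2A^8 + A^12 - 2A^16 + A^20, w = -4]
observation: 2 values of V(x) split the 2 diagrams


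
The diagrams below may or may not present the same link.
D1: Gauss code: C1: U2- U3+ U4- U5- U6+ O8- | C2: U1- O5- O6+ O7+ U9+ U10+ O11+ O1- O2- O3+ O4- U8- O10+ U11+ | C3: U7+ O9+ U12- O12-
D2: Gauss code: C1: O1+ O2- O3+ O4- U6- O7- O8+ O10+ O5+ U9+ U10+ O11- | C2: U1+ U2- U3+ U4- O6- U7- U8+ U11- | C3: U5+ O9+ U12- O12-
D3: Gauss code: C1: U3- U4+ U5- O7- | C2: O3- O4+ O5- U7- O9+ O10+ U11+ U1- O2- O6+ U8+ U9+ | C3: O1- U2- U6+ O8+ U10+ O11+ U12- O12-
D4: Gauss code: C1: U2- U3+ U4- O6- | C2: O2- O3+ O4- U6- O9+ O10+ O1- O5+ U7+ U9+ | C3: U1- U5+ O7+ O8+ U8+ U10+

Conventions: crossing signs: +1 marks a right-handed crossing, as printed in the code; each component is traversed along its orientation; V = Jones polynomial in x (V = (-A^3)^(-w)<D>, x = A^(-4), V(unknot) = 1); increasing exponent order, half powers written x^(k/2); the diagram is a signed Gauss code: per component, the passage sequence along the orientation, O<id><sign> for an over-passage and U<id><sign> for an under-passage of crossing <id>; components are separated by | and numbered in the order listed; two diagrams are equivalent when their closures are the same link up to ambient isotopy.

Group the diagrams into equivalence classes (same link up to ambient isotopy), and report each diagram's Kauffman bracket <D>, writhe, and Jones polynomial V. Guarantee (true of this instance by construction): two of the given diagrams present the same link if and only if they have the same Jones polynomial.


equivalence classes: {D1, D2, D3, D4}
D1 (bracket A^-8 + 2 + A^8; 12 crossings at w = 0): V = x^-2 + 2 + x^2
V(D2) = x^-2 + 2 + x^2  (w 0, c 12, <D> = A^-8 + 2 + A^8)
V(D3) = x^-2 + 2 + x^2  (w 0, c 12, <D> = A^-8 + 2 + A^8)
V(D4) = x^-2 + 2 + x^2  (w +2, c 10, <D> = A^-2 + 2A^6 + A^14)
key observation: all 4 diagrams share one V(x), hence one class


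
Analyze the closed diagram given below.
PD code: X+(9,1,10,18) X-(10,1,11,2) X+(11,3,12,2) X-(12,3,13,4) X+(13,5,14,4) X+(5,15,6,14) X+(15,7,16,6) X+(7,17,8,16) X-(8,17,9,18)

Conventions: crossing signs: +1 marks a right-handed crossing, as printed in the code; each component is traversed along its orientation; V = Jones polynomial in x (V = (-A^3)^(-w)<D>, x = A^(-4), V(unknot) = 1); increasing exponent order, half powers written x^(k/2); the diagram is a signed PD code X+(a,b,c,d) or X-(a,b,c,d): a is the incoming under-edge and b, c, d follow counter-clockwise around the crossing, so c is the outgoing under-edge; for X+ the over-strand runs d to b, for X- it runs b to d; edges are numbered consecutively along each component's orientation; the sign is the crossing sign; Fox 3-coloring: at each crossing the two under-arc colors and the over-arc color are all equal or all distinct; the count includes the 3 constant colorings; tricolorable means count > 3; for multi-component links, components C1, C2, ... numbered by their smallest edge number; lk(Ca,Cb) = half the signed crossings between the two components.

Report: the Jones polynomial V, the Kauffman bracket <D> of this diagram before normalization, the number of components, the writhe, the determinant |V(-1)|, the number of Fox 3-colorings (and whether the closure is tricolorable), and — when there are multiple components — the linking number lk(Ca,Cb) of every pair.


V(x) = x + x^3 - x^4
bracket: A^-7 - A^-3 - A^5, w = +3
1 component, writhe +3, over 9 crossings
det 3, colorings 9 of 3^9 — tricolorable
observation: V spans 3 powers of x: at least 3 crossings in any diagram


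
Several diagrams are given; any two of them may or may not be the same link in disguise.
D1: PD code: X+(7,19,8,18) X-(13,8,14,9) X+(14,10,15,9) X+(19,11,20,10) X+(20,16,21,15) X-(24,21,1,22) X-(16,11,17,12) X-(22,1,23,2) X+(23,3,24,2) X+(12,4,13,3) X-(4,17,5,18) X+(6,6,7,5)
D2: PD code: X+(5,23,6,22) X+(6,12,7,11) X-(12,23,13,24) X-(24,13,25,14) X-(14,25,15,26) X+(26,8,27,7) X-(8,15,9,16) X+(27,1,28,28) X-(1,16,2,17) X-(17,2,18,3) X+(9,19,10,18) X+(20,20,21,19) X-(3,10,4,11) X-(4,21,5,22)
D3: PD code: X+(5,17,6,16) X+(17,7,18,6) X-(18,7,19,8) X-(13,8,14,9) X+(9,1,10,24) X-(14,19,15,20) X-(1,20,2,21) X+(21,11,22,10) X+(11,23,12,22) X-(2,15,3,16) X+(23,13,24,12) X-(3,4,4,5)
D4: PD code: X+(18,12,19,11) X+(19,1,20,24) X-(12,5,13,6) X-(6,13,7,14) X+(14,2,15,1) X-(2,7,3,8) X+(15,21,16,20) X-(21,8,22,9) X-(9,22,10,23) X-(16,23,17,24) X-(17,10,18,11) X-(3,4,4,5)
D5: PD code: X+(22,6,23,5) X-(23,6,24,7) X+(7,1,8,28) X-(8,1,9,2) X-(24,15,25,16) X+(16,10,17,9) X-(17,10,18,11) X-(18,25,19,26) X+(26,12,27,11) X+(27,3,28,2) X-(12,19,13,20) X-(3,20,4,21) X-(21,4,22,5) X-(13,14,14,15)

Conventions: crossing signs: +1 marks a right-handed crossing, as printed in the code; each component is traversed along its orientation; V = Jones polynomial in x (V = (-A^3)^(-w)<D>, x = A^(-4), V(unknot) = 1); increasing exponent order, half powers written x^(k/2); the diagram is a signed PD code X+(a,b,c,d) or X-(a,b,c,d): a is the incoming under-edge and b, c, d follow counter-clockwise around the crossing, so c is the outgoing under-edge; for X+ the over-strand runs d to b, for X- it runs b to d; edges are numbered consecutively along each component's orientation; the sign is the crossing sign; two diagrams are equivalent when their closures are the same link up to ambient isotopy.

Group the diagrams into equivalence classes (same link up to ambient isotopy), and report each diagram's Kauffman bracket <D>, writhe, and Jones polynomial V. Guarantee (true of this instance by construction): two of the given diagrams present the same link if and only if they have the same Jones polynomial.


grouping into links: {D1} | {D2, D4, D5} | {D3}
V(D1) = 1  (w +2, c 12, <D> = A^6)
D2 (bracket A^-2 - A^2 + 2A^6 - A^10 + A^14 - A^18; 14 crossings at w = -2): V = -x^-6 + x^-5 - x^-4 + 2x^-3 - x^-2 + x^-1
D3 (bracket A^-20 - 2A^-16 + 2A^-12 - 2A^-8 + 2A^-4 - 1 + A^4; 12 crossings at w = 0): V = x^-1 - 1 + 2x - 2x^2 + 2x^3 - 2x^4 + x^5
V(D4) = -x^-6 + x^-5 - x^-4 + 2x^-3 - x^-2 + x^-1  (w -4, c 12, <D> = A^-8 - A^-4 + 2 - A^4 + A^8 - A^12)
D5 (bracket A^-8 - A^-4 + 2 - A^4 + A^8 - A^12; 14 crossings at w = -4): V = -x^-6 + x^-5 - x^-4 + 2x^-3 - x^-2 + x^-1
why: comparing 5 Jones polynomials yields 3 groups
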